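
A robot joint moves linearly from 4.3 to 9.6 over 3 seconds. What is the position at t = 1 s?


s = t/T = 1/3 = 0.3333
p(t) = p0 + (pf-p0)*s
= 4.3 + (9.6 - 4.3) * 0.3333
= 6.0667


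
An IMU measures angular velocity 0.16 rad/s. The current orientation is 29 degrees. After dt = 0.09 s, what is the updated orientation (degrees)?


delta_theta = w * dt = 0.16 * 0.09 = 0.0144 rad
= 0.8251 deg
theta_new = 29 + 0.8251 = 29.8251 deg


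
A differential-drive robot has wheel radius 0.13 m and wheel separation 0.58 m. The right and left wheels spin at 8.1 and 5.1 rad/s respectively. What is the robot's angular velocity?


vR = r*wR = 0.13*8.1 = 1.053 m/s
vL = r*wL = 0.13*5.1 = 0.663 m/s
v = (vR+vL)/2 = 0.858 m/s
omega = (vR-vL)/L = 0.6724 rad/s
angular velocity = 0.6724 rad/s


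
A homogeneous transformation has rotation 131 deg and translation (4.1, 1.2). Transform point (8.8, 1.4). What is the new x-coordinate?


x' = cos(theta)*px - sin(theta)*py + tx
= -0.6561*8.8 - 0.7547*1.4 + 4.1
= -2.7299


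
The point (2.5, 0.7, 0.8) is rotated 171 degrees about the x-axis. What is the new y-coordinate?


Rotation about x-axis: y' = y*cos(theta) - z*sin(theta)
= 0.7 * -0.9877 - 0.8 * 0.1564
= -0.8165


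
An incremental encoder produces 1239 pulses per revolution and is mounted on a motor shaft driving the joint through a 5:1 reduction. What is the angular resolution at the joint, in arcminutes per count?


counts per rev = 1239
effective counts at joint = 1239 * 5 = 6195
resolution = 360*60 / 6195
= 3.4867 arcmin/count


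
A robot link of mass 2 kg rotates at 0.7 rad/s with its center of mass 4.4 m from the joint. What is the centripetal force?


F = m * omega^2 * r
= 2 * 0.7^2 * 4.4
= 2 * 0.49 * 4.4
= 4.312 N


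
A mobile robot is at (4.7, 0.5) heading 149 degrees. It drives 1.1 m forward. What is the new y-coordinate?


y_new = y0 + d*sin(theta)
= 0.5 + 1.1*sin(149)
= 0.5 + 0.5665
= 1.0665


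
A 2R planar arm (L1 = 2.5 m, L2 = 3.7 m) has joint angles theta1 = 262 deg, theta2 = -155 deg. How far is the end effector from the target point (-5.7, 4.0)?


End effector via forward kinematics:
x = L1*cos(t1) + L2*cos(t1+t2) = -1.4297
y = L1*sin(t1) + L2*sin(t1+t2) = 1.0627
Distance to target:
d = sqrt((-5.7 - -1.4297)^2 + (4.0 - 1.0627)^2)
= sqrt(18.2354 + 8.628)
= 5.183 m


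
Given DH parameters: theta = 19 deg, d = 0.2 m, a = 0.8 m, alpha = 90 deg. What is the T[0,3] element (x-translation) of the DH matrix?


T[0,3] = a * cos(theta)
= 0.8 * cos(19 deg)
= 0.8 * 0.9455
= 0.7564


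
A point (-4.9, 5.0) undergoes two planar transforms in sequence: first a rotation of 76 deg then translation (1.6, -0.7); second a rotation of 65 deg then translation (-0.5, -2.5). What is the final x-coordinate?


After transform 1:
x1 = cos(76)*-4.9 - sin(76)*5.0 + 1.6 = -4.4369
y1 = sin(76)*-4.9 + cos(76)*5.0 + -0.7 = -4.2448
After transform 2:
x2 = cos(65)*-4.4369 - sin(65)*-4.2448 + -0.5
= 1.472


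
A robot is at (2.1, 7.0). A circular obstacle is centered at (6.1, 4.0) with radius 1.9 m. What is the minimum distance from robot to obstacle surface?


center_dist = sqrt((2.1-6.1)^2 + (7.0-4.0)^2)
= sqrt(16.0 + 9.0)
= 5.0
min_dist = center_dist - radius = 5.0 - 1.9 = 3.1 m


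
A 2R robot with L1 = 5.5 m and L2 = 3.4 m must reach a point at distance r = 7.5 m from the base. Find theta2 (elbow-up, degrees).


cos(theta2) = (r^2 - L1^2 - L2^2) / (2*L1*L2)
cos(theta2) = (56.25 - 30.25 - 11.56) / 37.4
cos(theta2) = 0.386096
theta2 = 67.2882 degrees


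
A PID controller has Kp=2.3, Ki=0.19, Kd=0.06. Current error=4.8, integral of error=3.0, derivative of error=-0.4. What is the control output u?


u = Kp*e + Ki*int(e) + Kd*de/dt
= 2.3*4.8 + 0.19*3.0 + 0.06*(-0.4)
= 11.04 + 0.57 + -0.024
= 11.586


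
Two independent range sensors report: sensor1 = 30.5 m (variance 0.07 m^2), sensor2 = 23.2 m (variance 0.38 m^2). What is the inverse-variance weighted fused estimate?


w1 = (1/var1) / (1/var1 + 1/var2)
   = 14.2857 / (14.2857 + 2.6316) = 0.8444
w2 = 1 - w1 = 0.1556
fused = w1*s1 + w2*s2 = 25.7556 + 3.6089
= 29.3644 m


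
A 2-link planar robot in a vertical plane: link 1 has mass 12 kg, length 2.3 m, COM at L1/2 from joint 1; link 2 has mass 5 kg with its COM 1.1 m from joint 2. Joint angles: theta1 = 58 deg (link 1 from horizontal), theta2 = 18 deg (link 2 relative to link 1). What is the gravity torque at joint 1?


Horizontal distance from joint 1 to link-1 COM:
  x_c1 = (L1/2)*cos(t1) = 1.15 * 0.5299 = 0.6094 m
Horizontal distance from joint 1 to link-2 COM:
  x_c2 = L1*cos(t1) + Lc2*cos(t1+t2)
       = 2.3*0.5299 + 1.1*0.2419 = 1.4849 m
tau1 = m1*g*x_c1 + m2*g*x_c2
     = 12*9.81*0.6094 + 5*9.81*1.4849
     = 71.7394 + 72.8357
     = 144.5751 Nm


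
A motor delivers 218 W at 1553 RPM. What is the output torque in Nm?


omega = 1553 * 2*pi/60 = 162.6298 rad/s
tau = P / omega = 218 / 162.6298
= 1.3405 Nm


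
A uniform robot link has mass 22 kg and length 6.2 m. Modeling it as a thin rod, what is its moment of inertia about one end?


I = (1/3) * m * L^2
= (1/3) * 22 * 6.2^2
= 0.333333 * 22 * 38.44
= 281.8933 kg*m^2


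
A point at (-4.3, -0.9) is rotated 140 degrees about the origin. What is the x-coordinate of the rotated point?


x' = x*cos(theta) - y*sin(theta)
cos(140 deg) = -0.766, sin(140 deg) = 0.6428
x' = -4.3 * -0.766 - -0.9 * 0.6428
= 3.294 - -0.5785
= 3.8725


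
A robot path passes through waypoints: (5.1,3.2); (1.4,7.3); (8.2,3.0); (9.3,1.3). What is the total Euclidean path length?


Segment lengths:
  seg1 = sqrt((-3.7)^2 + (4.1)^2) = 5.5227
  seg2 = sqrt((6.8)^2 + (-4.3)^2) = 8.0455
  seg3 = sqrt((1.1)^2 + (-1.7)^2) = 2.0248
Total = 15.593


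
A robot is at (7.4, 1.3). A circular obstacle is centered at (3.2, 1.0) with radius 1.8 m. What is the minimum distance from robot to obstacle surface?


center_dist = sqrt((7.4-3.2)^2 + (1.3-1.0)^2)
= sqrt(17.64 + 0.09)
= 4.2107
min_dist = center_dist - radius = 4.2107 - 1.8 = 2.4107 m


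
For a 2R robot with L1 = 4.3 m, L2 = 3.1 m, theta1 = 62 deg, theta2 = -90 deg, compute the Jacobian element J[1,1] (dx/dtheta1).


J[1,1] = -L1*sin(t1) - L2*sin(t1+t2)
= -4.3*sin(62) - 3.1*sin(-28)
= -2.3413


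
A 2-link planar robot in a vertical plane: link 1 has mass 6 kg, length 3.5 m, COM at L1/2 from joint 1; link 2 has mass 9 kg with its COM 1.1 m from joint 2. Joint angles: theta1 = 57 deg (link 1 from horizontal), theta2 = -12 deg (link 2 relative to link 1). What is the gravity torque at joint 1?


Horizontal distance from joint 1 to link-1 COM:
  x_c1 = (L1/2)*cos(t1) = 1.75 * 0.5446 = 0.9531 m
Horizontal distance from joint 1 to link-2 COM:
  x_c2 = L1*cos(t1) + Lc2*cos(t1+t2)
       = 3.5*0.5446 + 1.1*0.7071 = 2.6841 m
tau1 = m1*g*x_c1 + m2*g*x_c2
     = 6*9.81*0.9531 + 9*9.81*2.6841
     = 56.1005 + 236.9751
     = 293.0757 Nm


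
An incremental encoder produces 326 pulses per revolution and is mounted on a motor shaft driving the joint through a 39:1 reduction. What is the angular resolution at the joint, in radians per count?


counts per rev = 326
effective counts at joint = 326 * 39 = 12714
resolution = 2*pi / 12714
= 4.9419e-04 rad/count


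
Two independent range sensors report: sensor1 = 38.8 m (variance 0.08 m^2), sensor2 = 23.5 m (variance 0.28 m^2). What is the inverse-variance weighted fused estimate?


w1 = (1/var1) / (1/var1 + 1/var2)
   = 12.5 / (12.5 + 3.5714) = 0.7778
w2 = 1 - w1 = 0.2222
fused = w1*s1 + w2*s2 = 30.1778 + 5.2222
= 35.4 m


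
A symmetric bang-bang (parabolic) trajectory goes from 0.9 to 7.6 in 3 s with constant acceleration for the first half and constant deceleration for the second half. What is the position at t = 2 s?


Symmetric rest-to-rest: each phase covers (pf-p0)/2 in time T/2. 0.5*a*(T/2)^2 = (pf-p0)/2 => a = 4*(pf-p0)/T^2
a = 4*(7.6-0.9)/3^2 = 2.9778
t = 2 is in the deceleration phase (t > T/2).
p = pf - 0.5*a*(T-t)^2 = 7.6 - 0.5*2.9778*1^2
= 6.1111


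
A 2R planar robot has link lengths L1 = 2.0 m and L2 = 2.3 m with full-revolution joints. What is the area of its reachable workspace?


r_max = L1 + L2 = 4.3 m
r_min = |L1 - L2| = 0.3 m
Area = pi*(r_max^2 - r_min^2)
= pi*(18.49 - 0.09)
= pi * 18.4
= 57.8053 m^2


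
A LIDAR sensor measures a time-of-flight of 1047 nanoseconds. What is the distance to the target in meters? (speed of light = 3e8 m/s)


tof = 1047 ns = 1.047e-06 s
dist = c * tof / 2
= 3e8 * 1.047e-06 / 2
= 157.05 m


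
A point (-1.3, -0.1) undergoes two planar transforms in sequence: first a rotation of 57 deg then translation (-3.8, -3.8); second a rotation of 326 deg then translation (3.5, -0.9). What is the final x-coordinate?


After transform 1:
x1 = cos(57)*-1.3 - sin(57)*-0.1 + -3.8 = -4.4242
y1 = sin(57)*-1.3 + cos(57)*-0.1 + -3.8 = -4.9447
After transform 2:
x2 = cos(326)*-4.4242 - sin(326)*-4.9447 + 3.5
= -2.9329


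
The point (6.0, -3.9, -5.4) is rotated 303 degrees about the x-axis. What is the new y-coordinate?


Rotation about x-axis: y' = y*cos(theta) - z*sin(theta)
= -3.9 * 0.5446 - -5.4 * -0.8387
= -6.6529


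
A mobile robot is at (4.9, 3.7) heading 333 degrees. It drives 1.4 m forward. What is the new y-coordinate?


y_new = y0 + d*sin(theta)
= 3.7 + 1.4*sin(333)
= 3.7 + -0.6356
= 3.0644


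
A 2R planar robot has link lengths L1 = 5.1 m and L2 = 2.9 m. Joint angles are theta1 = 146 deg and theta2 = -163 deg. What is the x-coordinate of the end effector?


Convert angles to radians: theta1 = 2.5482, theta2 = -2.8449
x = L1*cos(theta1) + L2*cos(theta1+theta2)
x = -4.2281 + 2.7733
x = -1.4548


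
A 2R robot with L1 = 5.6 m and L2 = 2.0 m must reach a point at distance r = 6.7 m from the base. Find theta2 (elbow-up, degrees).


cos(theta2) = (r^2 - L1^2 - L2^2) / (2*L1*L2)
cos(theta2) = (44.89 - 31.36 - 4.0) / 22.4
cos(theta2) = 0.425446
theta2 = 64.8211 degrees


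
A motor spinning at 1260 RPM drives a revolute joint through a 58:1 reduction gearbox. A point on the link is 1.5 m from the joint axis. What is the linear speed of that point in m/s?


omega_motor = 1260 * 2*pi/60 = 131.9469 rad/s
omega_joint = omega_motor / 58 = 2.2749 rad/s
v = omega_joint * r = 2.2749 * 1.5
= 3.4124 m/s


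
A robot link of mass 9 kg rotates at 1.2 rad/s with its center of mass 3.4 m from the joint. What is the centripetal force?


F = m * omega^2 * r
= 9 * 1.2^2 * 3.4
= 9 * 1.44 * 3.4
= 44.064 N


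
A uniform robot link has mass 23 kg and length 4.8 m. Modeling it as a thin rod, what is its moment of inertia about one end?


I = (1/3) * m * L^2
= (1/3) * 23 * 4.8^2
= 0.333333 * 23 * 23.04
= 176.64 kg*m^2


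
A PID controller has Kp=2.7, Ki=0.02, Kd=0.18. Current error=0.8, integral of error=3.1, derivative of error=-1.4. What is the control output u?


u = Kp*e + Ki*int(e) + Kd*de/dt
= 2.7*0.8 + 0.02*3.1 + 0.18*(-1.4)
= 2.16 + 0.062 + -0.252
= 1.97


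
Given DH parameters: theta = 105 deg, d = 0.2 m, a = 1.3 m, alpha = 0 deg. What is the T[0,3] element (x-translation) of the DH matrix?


T[0,3] = a * cos(theta)
= 1.3 * cos(105 deg)
= 1.3 * -0.2588
= -0.3365


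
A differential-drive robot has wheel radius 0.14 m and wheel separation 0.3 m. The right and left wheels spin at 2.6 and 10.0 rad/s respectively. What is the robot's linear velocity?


vR = r*wR = 0.14*2.6 = 0.364 m/s
vL = r*wL = 0.14*10.0 = 1.4 m/s
v = (vR+vL)/2 = 0.882 m/s
omega = (vR-vL)/L = -3.4533 rad/s
linear velocity = 0.882 m/s


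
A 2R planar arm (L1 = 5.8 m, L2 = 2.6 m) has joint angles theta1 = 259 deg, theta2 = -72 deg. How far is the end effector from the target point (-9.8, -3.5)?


End effector via forward kinematics:
x = L1*cos(t1) + L2*cos(t1+t2) = -3.6873
y = L1*sin(t1) + L2*sin(t1+t2) = -6.0103
Distance to target:
d = sqrt((-9.8 - -3.6873)^2 + (-3.5 - -6.0103)^2)
= sqrt(37.365 + 6.3016)
= 6.6081 m


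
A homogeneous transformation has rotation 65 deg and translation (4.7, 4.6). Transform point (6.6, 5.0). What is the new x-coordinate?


x' = cos(theta)*px - sin(theta)*py + tx
= 0.4226*6.6 - 0.9063*5.0 + 4.7
= 2.9577


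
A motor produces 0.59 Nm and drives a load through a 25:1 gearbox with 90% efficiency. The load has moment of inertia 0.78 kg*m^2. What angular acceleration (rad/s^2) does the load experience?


tau_out = tau_motor * N * eta
= 0.59 * 25 * 0.9 = 13.275 Nm
alpha = tau_out / I = 13.275 / 0.78
= 17.0192 rad/s^2


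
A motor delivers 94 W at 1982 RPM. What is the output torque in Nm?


omega = 1982 * 2*pi/60 = 207.5546 rad/s
tau = P / omega = 94 / 207.5546
= 0.4529 Nm


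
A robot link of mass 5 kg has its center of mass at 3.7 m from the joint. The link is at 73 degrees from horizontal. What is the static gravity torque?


tau = m*g*L*cos(angle)
= 5 * 9.81 * 3.7 * cos(73 deg)
= 5 * 9.81 * 3.7 * 0.2924
= 53.0611 Nm


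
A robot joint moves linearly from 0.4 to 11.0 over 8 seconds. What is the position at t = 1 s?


s = t/T = 1/8 = 0.125
p(t) = p0 + (pf-p0)*s
= 0.4 + (11.0 - 0.4) * 0.125
= 1.725


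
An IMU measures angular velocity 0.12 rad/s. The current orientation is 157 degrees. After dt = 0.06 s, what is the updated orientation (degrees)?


delta_theta = w * dt = 0.12 * 0.06 = 0.0072 rad
= 0.4125 deg
theta_new = 157 + 0.4125 = 157.4125 deg


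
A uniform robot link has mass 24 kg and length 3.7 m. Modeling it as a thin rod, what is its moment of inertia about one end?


I = (1/3) * m * L^2
= (1/3) * 24 * 3.7^2
= 0.333333 * 24 * 13.69
= 109.52 kg*m^2


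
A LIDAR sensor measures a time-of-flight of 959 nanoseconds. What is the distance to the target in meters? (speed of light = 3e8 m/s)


tof = 959 ns = 9.59e-07 s
dist = c * tof / 2
= 3e8 * 9.59e-07 / 2
= 143.85 m


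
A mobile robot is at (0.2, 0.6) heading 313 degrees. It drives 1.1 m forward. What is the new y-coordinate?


y_new = y0 + d*sin(theta)
= 0.6 + 1.1*sin(313)
= 0.6 + -0.8045
= -0.2045


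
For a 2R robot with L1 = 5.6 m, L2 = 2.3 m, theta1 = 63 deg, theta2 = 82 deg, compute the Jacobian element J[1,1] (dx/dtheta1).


J[1,1] = -L1*sin(t1) - L2*sin(t1+t2)
= -5.6*sin(63) - 2.3*sin(145)
= -6.3089


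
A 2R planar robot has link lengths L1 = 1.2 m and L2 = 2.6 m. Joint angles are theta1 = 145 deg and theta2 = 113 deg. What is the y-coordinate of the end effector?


Convert angles to radians: theta1 = 2.5307, theta2 = 1.9722
y = L1*sin(theta1) + L2*sin(theta1+theta2)
y = 0.6883 + -2.5432
y = -1.8549


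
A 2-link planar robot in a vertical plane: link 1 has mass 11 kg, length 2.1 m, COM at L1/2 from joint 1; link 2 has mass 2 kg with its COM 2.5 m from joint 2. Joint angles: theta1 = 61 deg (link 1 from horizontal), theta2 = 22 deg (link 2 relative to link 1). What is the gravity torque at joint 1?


Horizontal distance from joint 1 to link-1 COM:
  x_c1 = (L1/2)*cos(t1) = 1.05 * 0.4848 = 0.5091 m
Horizontal distance from joint 1 to link-2 COM:
  x_c2 = L1*cos(t1) + Lc2*cos(t1+t2)
       = 2.1*0.4848 + 2.5*0.1219 = 1.3228 m
tau1 = m1*g*x_c1 + m2*g*x_c2
     = 11*9.81*0.5091 + 2*9.81*1.3228
     = 54.9316 + 25.9528
     = 80.8844 Nm


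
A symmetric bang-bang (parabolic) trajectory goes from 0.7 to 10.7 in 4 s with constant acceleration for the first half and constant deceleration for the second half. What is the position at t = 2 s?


Symmetric rest-to-rest: each phase covers (pf-p0)/2 in time T/2. 0.5*a*(T/2)^2 = (pf-p0)/2 => a = 4*(pf-p0)/T^2
a = 4*(10.7-0.7)/4^2 = 2.5
t = 2 is in the acceleration phase (t <= T/2).
p = p0 + 0.5*a*t^2 = 0.7 + 0.5*2.5*2^2
= 5.7


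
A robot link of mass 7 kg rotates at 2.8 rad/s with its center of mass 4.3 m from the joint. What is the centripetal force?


F = m * omega^2 * r
= 7 * 2.8^2 * 4.3
= 7 * 7.84 * 4.3
= 235.984 N


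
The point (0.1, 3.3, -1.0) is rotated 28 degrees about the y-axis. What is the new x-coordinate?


Rotation about y-axis: x' = x*cos(theta) + z*sin(theta)
= 0.1 * 0.8829 + -1.0 * 0.4695
= -0.3812


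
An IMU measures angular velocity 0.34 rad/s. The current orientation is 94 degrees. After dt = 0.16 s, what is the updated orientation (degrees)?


delta_theta = w * dt = 0.34 * 0.16 = 0.0544 rad
= 3.1169 deg
theta_new = 94 + 3.1169 = 97.1169 deg


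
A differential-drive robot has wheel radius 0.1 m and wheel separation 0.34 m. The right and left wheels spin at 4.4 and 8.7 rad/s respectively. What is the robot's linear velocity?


vR = r*wR = 0.1*4.4 = 0.44 m/s
vL = r*wL = 0.1*8.7 = 0.87 m/s
v = (vR+vL)/2 = 0.655 m/s
omega = (vR-vL)/L = -1.2647 rad/s
linear velocity = 0.655 m/s


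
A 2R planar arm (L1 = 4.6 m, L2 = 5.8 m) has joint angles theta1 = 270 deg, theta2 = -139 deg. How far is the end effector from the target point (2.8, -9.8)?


End effector via forward kinematics:
x = L1*cos(t1) + L2*cos(t1+t2) = -3.8051
y = L1*sin(t1) + L2*sin(t1+t2) = -0.2227
Distance to target:
d = sqrt((2.8 - -3.8051)^2 + (-9.8 - -0.2227)^2)
= sqrt(43.6279 + 91.725)
= 11.6341 m


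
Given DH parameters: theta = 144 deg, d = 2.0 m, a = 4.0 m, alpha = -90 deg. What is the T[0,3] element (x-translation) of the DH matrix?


T[0,3] = a * cos(theta)
= 4.0 * cos(144 deg)
= 4.0 * -0.809
= -3.2361


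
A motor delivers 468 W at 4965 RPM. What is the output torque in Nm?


omega = 4965 * 2*pi/60 = 519.9336 rad/s
tau = P / omega = 468 / 519.9336
= 0.9001 Nm


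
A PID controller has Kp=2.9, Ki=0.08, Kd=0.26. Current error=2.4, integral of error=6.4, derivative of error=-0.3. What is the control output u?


u = Kp*e + Ki*int(e) + Kd*de/dt
= 2.9*2.4 + 0.08*6.4 + 0.26*(-0.3)
= 6.96 + 0.512 + -0.078
= 7.394


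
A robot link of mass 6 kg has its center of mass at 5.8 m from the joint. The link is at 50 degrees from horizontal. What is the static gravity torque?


tau = m*g*L*cos(angle)
= 6 * 9.81 * 5.8 * cos(50 deg)
= 6 * 9.81 * 5.8 * 0.6428
= 219.44 Nm


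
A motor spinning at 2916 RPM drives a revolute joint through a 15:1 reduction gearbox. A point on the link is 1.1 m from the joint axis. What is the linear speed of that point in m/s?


omega_motor = 2916 * 2*pi/60 = 305.3628 rad/s
omega_joint = omega_motor / 15 = 20.3575 rad/s
v = omega_joint * r = 20.3575 * 1.1
= 22.3933 m/s


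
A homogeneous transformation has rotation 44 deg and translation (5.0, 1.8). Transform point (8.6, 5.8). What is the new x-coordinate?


x' = cos(theta)*px - sin(theta)*py + tx
= 0.7193*8.6 - 0.6947*5.8 + 5.0
= 7.1573


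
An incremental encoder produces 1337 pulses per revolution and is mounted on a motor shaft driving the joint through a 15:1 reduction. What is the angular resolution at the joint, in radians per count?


counts per rev = 1337
effective counts at joint = 1337 * 15 = 20055
resolution = 2*pi / 20055
= 3.1330e-04 rad/count


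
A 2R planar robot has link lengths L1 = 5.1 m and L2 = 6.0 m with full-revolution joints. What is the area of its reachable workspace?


r_max = L1 + L2 = 11.1 m
r_min = |L1 - L2| = 0.9 m
Area = pi*(r_max^2 - r_min^2)
= pi*(123.21 - 0.81)
= pi * 122.4
= 384.5309 m^2


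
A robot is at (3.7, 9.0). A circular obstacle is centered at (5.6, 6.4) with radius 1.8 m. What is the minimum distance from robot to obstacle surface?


center_dist = sqrt((3.7-5.6)^2 + (9.0-6.4)^2)
= sqrt(3.61 + 6.76)
= 3.2202
min_dist = center_dist - radius = 3.2202 - 1.8 = 1.4202 m


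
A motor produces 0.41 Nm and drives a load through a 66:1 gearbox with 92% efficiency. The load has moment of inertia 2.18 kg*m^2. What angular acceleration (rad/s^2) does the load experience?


tau_out = tau_motor * N * eta
= 0.41 * 66 * 0.92 = 24.8952 Nm
alpha = tau_out / I = 24.8952 / 2.18
= 11.4198 rad/s^2


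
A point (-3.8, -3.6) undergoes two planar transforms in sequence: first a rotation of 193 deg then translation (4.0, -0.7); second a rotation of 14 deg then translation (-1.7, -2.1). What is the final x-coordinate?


After transform 1:
x1 = cos(193)*-3.8 - sin(193)*-3.6 + 4.0 = 6.8928
y1 = sin(193)*-3.8 + cos(193)*-3.6 + -0.7 = 3.6625
After transform 2:
x2 = cos(14)*6.8928 - sin(14)*3.6625 + -1.7
= 4.102


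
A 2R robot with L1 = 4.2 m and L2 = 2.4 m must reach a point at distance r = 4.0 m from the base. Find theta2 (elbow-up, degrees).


cos(theta2) = (r^2 - L1^2 - L2^2) / (2*L1*L2)
cos(theta2) = (16.0 - 17.64 - 5.76) / 20.16
cos(theta2) = -0.367063
theta2 = 111.5346 degrees


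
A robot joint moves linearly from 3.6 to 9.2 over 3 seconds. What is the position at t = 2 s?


s = t/T = 2/3 = 0.6667
p(t) = p0 + (pf-p0)*s
= 3.6 + (9.2 - 3.6) * 0.6667
= 7.3333


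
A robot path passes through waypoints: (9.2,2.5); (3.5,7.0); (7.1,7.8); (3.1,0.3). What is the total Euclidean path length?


Segment lengths:
  seg1 = sqrt((-5.7)^2 + (4.5)^2) = 7.2622
  seg2 = sqrt((3.6)^2 + (0.8)^2) = 3.6878
  seg3 = sqrt((-4.0)^2 + (-7.5)^2) = 8.5
Total = 19.45


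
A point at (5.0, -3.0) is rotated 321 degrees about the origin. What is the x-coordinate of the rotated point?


x' = x*cos(theta) - y*sin(theta)
cos(321 deg) = 0.7771, sin(321 deg) = -0.6293
x' = 5.0 * 0.7771 - -3.0 * -0.6293
= 3.8857 - 1.888
= 1.9978


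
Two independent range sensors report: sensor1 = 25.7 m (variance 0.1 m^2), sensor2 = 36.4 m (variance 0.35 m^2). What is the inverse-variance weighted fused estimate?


w1 = (1/var1) / (1/var1 + 1/var2)
   = 10.0 / (10.0 + 2.8571) = 0.7778
w2 = 1 - w1 = 0.2222
fused = w1*s1 + w2*s2 = 19.9889 + 8.0889
= 28.0778 m


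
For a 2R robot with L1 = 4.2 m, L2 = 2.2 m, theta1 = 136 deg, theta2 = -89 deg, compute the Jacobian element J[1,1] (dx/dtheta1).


J[1,1] = -L1*sin(t1) - L2*sin(t1+t2)
= -4.2*sin(136) - 2.2*sin(47)
= -4.5265


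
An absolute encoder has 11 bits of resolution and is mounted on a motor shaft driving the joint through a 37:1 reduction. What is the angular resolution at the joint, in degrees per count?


counts = 2^11 = 2048
effective counts at joint = 2048 * 37 = 75776
resolution = 360 / 75776
= 0.0048 deg/count


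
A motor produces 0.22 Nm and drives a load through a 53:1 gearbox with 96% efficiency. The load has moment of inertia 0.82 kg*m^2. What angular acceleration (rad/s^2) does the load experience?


tau_out = tau_motor * N * eta
= 0.22 * 53 * 0.96 = 11.1936 Nm
alpha = tau_out / I = 11.1936 / 0.82
= 13.6507 rad/s^2


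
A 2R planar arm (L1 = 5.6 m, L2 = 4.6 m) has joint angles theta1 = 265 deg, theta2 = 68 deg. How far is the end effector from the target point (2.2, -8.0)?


End effector via forward kinematics:
x = L1*cos(t1) + L2*cos(t1+t2) = 3.6106
y = L1*sin(t1) + L2*sin(t1+t2) = -7.667
Distance to target:
d = sqrt((2.2 - 3.6106)^2 + (-8.0 - -7.667)^2)
= sqrt(1.9897 + 0.1109)
= 1.4493 m


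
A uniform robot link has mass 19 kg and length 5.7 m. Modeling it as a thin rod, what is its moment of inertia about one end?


I = (1/3) * m * L^2
= (1/3) * 19 * 5.7^2
= 0.333333 * 19 * 32.49
= 205.77 kg*m^2


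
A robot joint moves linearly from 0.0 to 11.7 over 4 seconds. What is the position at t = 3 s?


s = t/T = 3/4 = 0.75
p(t) = p0 + (pf-p0)*s
= 0.0 + (11.7 - 0.0) * 0.75
= 8.775


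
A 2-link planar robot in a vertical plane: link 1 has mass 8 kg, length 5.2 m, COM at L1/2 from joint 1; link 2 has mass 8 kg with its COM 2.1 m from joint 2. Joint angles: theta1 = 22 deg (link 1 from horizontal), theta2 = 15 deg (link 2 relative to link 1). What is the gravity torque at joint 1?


Horizontal distance from joint 1 to link-1 COM:
  x_c1 = (L1/2)*cos(t1) = 2.6 * 0.9272 = 2.4107 m
Horizontal distance from joint 1 to link-2 COM:
  x_c2 = L1*cos(t1) + Lc2*cos(t1+t2)
       = 5.2*0.9272 + 2.1*0.7986 = 6.4985 m
tau1 = m1*g*x_c1 + m2*g*x_c2
     = 8*9.81*2.4107 + 8*9.81*6.4985
     = 189.19 + 510.0015
     = 699.1916 Nm


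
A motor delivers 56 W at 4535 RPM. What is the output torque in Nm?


omega = 4535 * 2*pi/60 = 474.9041 rad/s
tau = P / omega = 56 / 474.9041
= 0.1179 Nm


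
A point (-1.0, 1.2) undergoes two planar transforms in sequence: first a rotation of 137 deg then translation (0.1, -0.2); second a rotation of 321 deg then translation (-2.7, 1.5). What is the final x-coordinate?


After transform 1:
x1 = cos(137)*-1.0 - sin(137)*1.2 + 0.1 = 0.013
y1 = sin(137)*-1.0 + cos(137)*1.2 + -0.2 = -1.7596
After transform 2:
x2 = cos(321)*0.013 - sin(321)*-1.7596 + -2.7
= -3.7973


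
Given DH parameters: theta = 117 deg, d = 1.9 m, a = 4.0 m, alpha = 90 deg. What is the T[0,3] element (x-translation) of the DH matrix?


T[0,3] = a * cos(theta)
= 4.0 * cos(117 deg)
= 4.0 * -0.454
= -1.816


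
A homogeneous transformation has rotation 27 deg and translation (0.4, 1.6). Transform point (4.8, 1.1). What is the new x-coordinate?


x' = cos(theta)*px - sin(theta)*py + tx
= 0.891*4.8 - 0.454*1.1 + 0.4
= 4.1774


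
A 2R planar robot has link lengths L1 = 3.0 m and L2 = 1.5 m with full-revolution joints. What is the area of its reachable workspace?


r_max = L1 + L2 = 4.5 m
r_min = |L1 - L2| = 1.5 m
Area = pi*(r_max^2 - r_min^2)
= pi*(20.25 - 2.25)
= pi * 18.0
= 56.5487 m^2


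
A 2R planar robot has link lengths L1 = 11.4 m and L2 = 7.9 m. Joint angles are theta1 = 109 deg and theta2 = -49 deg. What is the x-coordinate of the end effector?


Convert angles to radians: theta1 = 1.9024, theta2 = -0.8552
x = L1*cos(theta1) + L2*cos(theta1+theta2)
x = -3.7115 + 3.95
x = 0.2385


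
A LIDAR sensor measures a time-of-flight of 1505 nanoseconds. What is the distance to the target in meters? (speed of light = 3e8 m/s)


tof = 1505 ns = 1.505e-06 s
dist = c * tof / 2
= 3e8 * 1.505e-06 / 2
= 225.75 m


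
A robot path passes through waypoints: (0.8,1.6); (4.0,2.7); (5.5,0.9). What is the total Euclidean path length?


Segment lengths:
  seg1 = sqrt((3.2)^2 + (1.1)^2) = 3.3838
  seg2 = sqrt((1.5)^2 + (-1.8)^2) = 2.3431
Total = 5.7269


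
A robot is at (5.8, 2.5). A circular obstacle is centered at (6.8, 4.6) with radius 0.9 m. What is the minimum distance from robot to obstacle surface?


center_dist = sqrt((5.8-6.8)^2 + (2.5-4.6)^2)
= sqrt(1.0 + 4.41)
= 2.3259
min_dist = center_dist - radius = 2.3259 - 0.9 = 1.4259 m


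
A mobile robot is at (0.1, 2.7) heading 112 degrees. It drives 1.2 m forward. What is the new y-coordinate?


y_new = y0 + d*sin(theta)
= 2.7 + 1.2*sin(112)
= 2.7 + 1.1126
= 3.8126


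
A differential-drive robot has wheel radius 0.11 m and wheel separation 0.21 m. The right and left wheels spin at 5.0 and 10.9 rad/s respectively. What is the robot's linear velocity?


vR = r*wR = 0.11*5.0 = 0.55 m/s
vL = r*wL = 0.11*10.9 = 1.199 m/s
v = (vR+vL)/2 = 0.8745 m/s
omega = (vR-vL)/L = -3.0905 rad/s
linear velocity = 0.8745 m/s


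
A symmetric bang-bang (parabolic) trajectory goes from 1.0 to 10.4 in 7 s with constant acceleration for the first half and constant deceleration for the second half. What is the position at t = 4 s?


Symmetric rest-to-rest: each phase covers (pf-p0)/2 in time T/2. 0.5*a*(T/2)^2 = (pf-p0)/2 => a = 4*(pf-p0)/T^2
a = 4*(10.4-1.0)/7^2 = 0.7673
t = 4 is in the deceleration phase (t > T/2).
p = pf - 0.5*a*(T-t)^2 = 10.4 - 0.5*0.7673*3^2
= 6.9469


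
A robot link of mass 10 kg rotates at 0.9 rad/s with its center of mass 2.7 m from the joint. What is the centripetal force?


F = m * omega^2 * r
= 10 * 0.9^2 * 2.7
= 10 * 0.81 * 2.7
= 21.87 N


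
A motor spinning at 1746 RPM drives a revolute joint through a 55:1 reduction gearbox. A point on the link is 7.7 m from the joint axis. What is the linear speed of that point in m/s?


omega_motor = 1746 * 2*pi/60 = 182.8407 rad/s
omega_joint = omega_motor / 55 = 3.3244 rad/s
v = omega_joint * r = 3.3244 * 7.7
= 25.5977 m/s


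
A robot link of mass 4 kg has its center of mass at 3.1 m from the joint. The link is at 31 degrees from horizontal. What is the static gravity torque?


tau = m*g*L*cos(angle)
= 4 * 9.81 * 3.1 * cos(31 deg)
= 4 * 9.81 * 3.1 * 0.8572
= 104.2693 Nm


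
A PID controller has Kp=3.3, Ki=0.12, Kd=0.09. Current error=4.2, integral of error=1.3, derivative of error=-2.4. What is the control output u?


u = Kp*e + Ki*int(e) + Kd*de/dt
= 3.3*4.2 + 0.12*1.3 + 0.09*(-2.4)
= 13.86 + 0.156 + -0.216
= 13.8


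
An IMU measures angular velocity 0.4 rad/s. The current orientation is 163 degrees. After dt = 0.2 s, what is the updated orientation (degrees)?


delta_theta = w * dt = 0.4 * 0.2 = 0.08 rad
= 4.5837 deg
theta_new = 163 + 4.5837 = 167.5837 deg


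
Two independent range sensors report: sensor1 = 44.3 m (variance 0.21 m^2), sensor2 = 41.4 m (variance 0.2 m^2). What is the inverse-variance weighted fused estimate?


w1 = (1/var1) / (1/var1 + 1/var2)
   = 4.7619 / (4.7619 + 5.0) = 0.4878
w2 = 1 - w1 = 0.5122
fused = w1*s1 + w2*s2 = 21.6098 + 21.2049
= 42.8146 m


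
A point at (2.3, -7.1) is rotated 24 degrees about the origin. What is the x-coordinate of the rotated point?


x' = x*cos(theta) - y*sin(theta)
cos(24 deg) = 0.9135, sin(24 deg) = 0.4067
x' = 2.3 * 0.9135 - -7.1 * 0.4067
= 2.1012 - -2.8878
= 4.989


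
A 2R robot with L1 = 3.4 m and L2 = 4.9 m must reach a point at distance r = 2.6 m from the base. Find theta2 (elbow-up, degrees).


cos(theta2) = (r^2 - L1^2 - L2^2) / (2*L1*L2)
cos(theta2) = (6.76 - 11.56 - 24.01) / 33.32
cos(theta2) = -0.864646
theta2 = 149.8423 degrees


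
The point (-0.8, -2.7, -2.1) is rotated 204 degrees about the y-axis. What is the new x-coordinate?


Rotation about y-axis: x' = x*cos(theta) + z*sin(theta)
= -0.8 * -0.9135 + -2.1 * -0.4067
= 1.585


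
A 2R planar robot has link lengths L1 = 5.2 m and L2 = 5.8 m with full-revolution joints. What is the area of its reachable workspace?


r_max = L1 + L2 = 11.0 m
r_min = |L1 - L2| = 0.6 m
Area = pi*(r_max^2 - r_min^2)
= pi*(121.0 - 0.36)
= pi * 120.64
= 379.0017 m^2


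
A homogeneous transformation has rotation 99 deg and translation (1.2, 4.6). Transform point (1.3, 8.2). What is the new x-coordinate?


x' = cos(theta)*px - sin(theta)*py + tx
= -0.1564*1.3 - 0.9877*8.2 + 1.2
= -7.1024


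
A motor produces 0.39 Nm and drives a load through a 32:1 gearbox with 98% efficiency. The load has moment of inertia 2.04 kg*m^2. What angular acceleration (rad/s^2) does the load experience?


tau_out = tau_motor * N * eta
= 0.39 * 32 * 0.98 = 12.2304 Nm
alpha = tau_out / I = 12.2304 / 2.04
= 5.9953 rad/s^2


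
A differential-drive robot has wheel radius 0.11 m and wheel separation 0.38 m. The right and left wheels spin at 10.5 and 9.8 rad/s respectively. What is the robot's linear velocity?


vR = r*wR = 0.11*10.5 = 1.155 m/s
vL = r*wL = 0.11*9.8 = 1.078 m/s
v = (vR+vL)/2 = 1.1165 m/s
omega = (vR-vL)/L = 0.2026 rad/s
linear velocity = 1.1165 m/s


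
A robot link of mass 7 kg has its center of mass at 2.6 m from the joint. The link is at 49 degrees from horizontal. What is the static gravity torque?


tau = m*g*L*cos(angle)
= 7 * 9.81 * 2.6 * cos(49 deg)
= 7 * 9.81 * 2.6 * 0.6561
= 117.1341 Nm


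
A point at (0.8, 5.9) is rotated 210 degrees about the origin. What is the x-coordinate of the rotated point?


x' = x*cos(theta) - y*sin(theta)
cos(210 deg) = -0.866, sin(210 deg) = -0.5
x' = 0.8 * -0.866 - 5.9 * -0.5
= -0.6928 - -2.95
= 2.2572


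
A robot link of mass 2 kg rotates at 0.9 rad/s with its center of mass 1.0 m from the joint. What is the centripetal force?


F = m * omega^2 * r
= 2 * 0.9^2 * 1.0
= 2 * 0.81 * 1.0
= 1.62 N


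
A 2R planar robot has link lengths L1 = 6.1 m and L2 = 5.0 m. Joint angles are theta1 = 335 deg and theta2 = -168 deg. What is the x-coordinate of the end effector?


Convert angles to radians: theta1 = 5.8469, theta2 = -2.9322
x = L1*cos(theta1) + L2*cos(theta1+theta2)
x = 5.5285 + -4.8719
x = 0.6566


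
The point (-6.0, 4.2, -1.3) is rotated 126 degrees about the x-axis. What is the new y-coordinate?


Rotation about x-axis: y' = y*cos(theta) - z*sin(theta)
= 4.2 * -0.5878 - -1.3 * 0.809
= -1.417


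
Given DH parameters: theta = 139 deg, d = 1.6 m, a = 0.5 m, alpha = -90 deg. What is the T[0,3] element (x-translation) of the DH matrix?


T[0,3] = a * cos(theta)
= 0.5 * cos(139 deg)
= 0.5 * -0.7547
= -0.3774


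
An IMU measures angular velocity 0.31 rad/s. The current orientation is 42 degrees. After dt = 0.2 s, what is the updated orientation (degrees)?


delta_theta = w * dt = 0.31 * 0.2 = 0.062 rad
= 3.5523 deg
theta_new = 42 + 3.5523 = 45.5523 deg


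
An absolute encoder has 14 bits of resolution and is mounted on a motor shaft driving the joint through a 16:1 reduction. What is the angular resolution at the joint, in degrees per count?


counts = 2^14 = 16384
effective counts at joint = 16384 * 16 = 262144
resolution = 360 / 262144
= 0.0014 deg/count


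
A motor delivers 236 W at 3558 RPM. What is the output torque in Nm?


omega = 3558 * 2*pi/60 = 372.5929 rad/s
tau = P / omega = 236 / 372.5929
= 0.6334 Nm


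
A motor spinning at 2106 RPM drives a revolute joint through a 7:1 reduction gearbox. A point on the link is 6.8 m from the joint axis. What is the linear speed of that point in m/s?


omega_motor = 2106 * 2*pi/60 = 220.5398 rad/s
omega_joint = omega_motor / 7 = 31.5057 rad/s
v = omega_joint * r = 31.5057 * 6.8
= 214.2387 m/s


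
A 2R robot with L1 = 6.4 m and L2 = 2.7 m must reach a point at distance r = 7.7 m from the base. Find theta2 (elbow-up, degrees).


cos(theta2) = (r^2 - L1^2 - L2^2) / (2*L1*L2)
cos(theta2) = (59.29 - 40.96 - 7.29) / 34.56
cos(theta2) = 0.319444
theta2 = 71.3707 degrees


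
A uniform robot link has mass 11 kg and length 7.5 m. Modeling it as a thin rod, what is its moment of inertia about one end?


I = (1/3) * m * L^2
= (1/3) * 11 * 7.5^2
= 0.333333 * 11 * 56.25
= 206.25 kg*m^2


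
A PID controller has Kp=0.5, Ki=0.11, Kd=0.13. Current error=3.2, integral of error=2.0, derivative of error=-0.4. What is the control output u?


u = Kp*e + Ki*int(e) + Kd*de/dt
= 0.5*3.2 + 0.11*2.0 + 0.13*(-0.4)
= 1.6 + 0.22 + -0.052
= 1.768


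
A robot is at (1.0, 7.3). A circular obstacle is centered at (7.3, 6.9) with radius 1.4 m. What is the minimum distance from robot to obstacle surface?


center_dist = sqrt((1.0-7.3)^2 + (7.3-6.9)^2)
= sqrt(39.69 + 0.16)
= 6.3127
min_dist = center_dist - radius = 6.3127 - 1.4 = 4.9127 m


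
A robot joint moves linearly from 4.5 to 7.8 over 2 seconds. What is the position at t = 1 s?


s = t/T = 1/2 = 0.5
p(t) = p0 + (pf-p0)*s
= 4.5 + (7.8 - 4.5) * 0.5
= 6.15


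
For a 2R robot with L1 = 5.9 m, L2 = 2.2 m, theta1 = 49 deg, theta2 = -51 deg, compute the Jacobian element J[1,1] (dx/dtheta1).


J[1,1] = -L1*sin(t1) - L2*sin(t1+t2)
= -5.9*sin(49) - 2.2*sin(-2)
= -4.376


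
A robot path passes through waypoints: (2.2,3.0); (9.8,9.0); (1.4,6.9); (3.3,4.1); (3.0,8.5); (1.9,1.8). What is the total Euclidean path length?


Segment lengths:
  seg1 = sqrt((7.6)^2 + (6.0)^2) = 9.683
  seg2 = sqrt((-8.4)^2 + (-2.1)^2) = 8.6585
  seg3 = sqrt((1.9)^2 + (-2.8)^2) = 3.3838
  seg4 = sqrt((-0.3)^2 + (4.4)^2) = 4.4102
  seg5 = sqrt((-1.1)^2 + (-6.7)^2) = 6.7897
Total = 32.9252


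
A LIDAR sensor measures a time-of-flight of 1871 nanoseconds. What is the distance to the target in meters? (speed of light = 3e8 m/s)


tof = 1871 ns = 1.871e-06 s
dist = c * tof / 2
= 3e8 * 1.871e-06 / 2
= 280.65 m


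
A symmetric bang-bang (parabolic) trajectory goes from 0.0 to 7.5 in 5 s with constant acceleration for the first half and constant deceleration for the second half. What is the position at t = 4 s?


Symmetric rest-to-rest: each phase covers (pf-p0)/2 in time T/2. 0.5*a*(T/2)^2 = (pf-p0)/2 => a = 4*(pf-p0)/T^2
a = 4*(7.5-0.0)/5^2 = 1.2
t = 4 is in the deceleration phase (t > T/2).
p = pf - 0.5*a*(T-t)^2 = 7.5 - 0.5*1.2*1^2
= 6.9


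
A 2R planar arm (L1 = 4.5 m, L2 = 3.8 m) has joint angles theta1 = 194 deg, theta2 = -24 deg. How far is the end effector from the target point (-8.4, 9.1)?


End effector via forward kinematics:
x = L1*cos(t1) + L2*cos(t1+t2) = -8.1086
y = L1*sin(t1) + L2*sin(t1+t2) = -0.4288
Distance to target:
d = sqrt((-8.4 - -8.1086)^2 + (9.1 - -0.4288)^2)
= sqrt(0.0849 + 90.7978)
= 9.5332 m


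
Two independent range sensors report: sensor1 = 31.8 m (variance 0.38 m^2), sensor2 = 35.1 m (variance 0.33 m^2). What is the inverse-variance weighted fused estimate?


w1 = (1/var1) / (1/var1 + 1/var2)
   = 2.6316 / (2.6316 + 3.0303) = 0.4648
w2 = 1 - w1 = 0.5352
fused = w1*s1 + w2*s2 = 14.7803 + 18.7859
= 33.5662 m


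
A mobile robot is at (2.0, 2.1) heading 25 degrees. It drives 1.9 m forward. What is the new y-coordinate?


y_new = y0 + d*sin(theta)
= 2.1 + 1.9*sin(25)
= 2.1 + 0.803
= 2.903


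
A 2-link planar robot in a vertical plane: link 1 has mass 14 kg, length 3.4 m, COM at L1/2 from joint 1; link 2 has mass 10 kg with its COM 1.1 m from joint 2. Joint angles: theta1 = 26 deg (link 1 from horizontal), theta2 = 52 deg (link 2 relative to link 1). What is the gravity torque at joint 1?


Horizontal distance from joint 1 to link-1 COM:
  x_c1 = (L1/2)*cos(t1) = 1.7 * 0.8988 = 1.5279 m
Horizontal distance from joint 1 to link-2 COM:
  x_c2 = L1*cos(t1) + Lc2*cos(t1+t2)
       = 3.4*0.8988 + 1.1*0.2079 = 3.2846 m
tau1 = m1*g*x_c1 + m2*g*x_c2
     = 14*9.81*1.5279 + 10*9.81*3.2846
     = 209.8486 + 322.2195
     = 532.0682 Nm


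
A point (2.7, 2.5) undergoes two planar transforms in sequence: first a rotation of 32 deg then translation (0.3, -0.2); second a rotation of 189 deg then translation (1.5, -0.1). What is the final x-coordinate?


After transform 1:
x1 = cos(32)*2.7 - sin(32)*2.5 + 0.3 = 1.2649
y1 = sin(32)*2.7 + cos(32)*2.5 + -0.2 = 3.3509
After transform 2:
x2 = cos(189)*1.2649 - sin(189)*3.3509 + 1.5
= 0.7748


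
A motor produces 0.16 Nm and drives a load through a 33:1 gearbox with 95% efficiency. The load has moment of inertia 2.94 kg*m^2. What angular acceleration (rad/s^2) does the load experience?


tau_out = tau_motor * N * eta
= 0.16 * 33 * 0.95 = 5.016 Nm
alpha = tau_out / I = 5.016 / 2.94
= 1.7061 rad/s^2


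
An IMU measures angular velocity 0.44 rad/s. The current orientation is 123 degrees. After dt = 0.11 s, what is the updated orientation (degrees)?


delta_theta = w * dt = 0.44 * 0.11 = 0.0484 rad
= 2.7731 deg
theta_new = 123 + 2.7731 = 125.7731 deg


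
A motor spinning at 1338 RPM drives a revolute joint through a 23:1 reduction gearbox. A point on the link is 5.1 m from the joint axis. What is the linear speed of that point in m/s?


omega_motor = 1338 * 2*pi/60 = 140.115 rad/s
omega_joint = omega_motor / 23 = 6.092 rad/s
v = omega_joint * r = 6.092 * 5.1
= 31.069 m/s


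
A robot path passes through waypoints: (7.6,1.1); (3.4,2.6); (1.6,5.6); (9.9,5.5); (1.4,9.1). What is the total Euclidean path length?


Segment lengths:
  seg1 = sqrt((-4.2)^2 + (1.5)^2) = 4.4598
  seg2 = sqrt((-1.8)^2 + (3.0)^2) = 3.4986
  seg3 = sqrt((8.3)^2 + (-0.1)^2) = 8.3006
  seg4 = sqrt((-8.5)^2 + (3.6)^2) = 9.2309
Total = 25.4899


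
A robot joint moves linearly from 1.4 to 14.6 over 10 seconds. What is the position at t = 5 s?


s = t/T = 5/10 = 0.5
p(t) = p0 + (pf-p0)*s
= 1.4 + (14.6 - 1.4) * 0.5
= 8.0


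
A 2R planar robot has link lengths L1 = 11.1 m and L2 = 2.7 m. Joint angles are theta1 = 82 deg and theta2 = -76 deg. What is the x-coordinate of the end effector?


Convert angles to radians: theta1 = 1.4312, theta2 = -1.3265
x = L1*cos(theta1) + L2*cos(theta1+theta2)
x = 1.5448 + 2.6852
x = 4.23


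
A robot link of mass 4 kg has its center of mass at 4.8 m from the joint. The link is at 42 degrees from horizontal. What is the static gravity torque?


tau = m*g*L*cos(angle)
= 4 * 9.81 * 4.8 * cos(42 deg)
= 4 * 9.81 * 4.8 * 0.7431
= 139.9728 Nm


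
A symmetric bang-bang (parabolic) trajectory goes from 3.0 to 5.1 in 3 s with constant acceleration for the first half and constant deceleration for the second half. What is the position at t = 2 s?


Symmetric rest-to-rest: each phase covers (pf-p0)/2 in time T/2. 0.5*a*(T/2)^2 = (pf-p0)/2 => a = 4*(pf-p0)/T^2
a = 4*(5.1-3.0)/3^2 = 0.9333
t = 2 is in the deceleration phase (t > T/2).
p = pf - 0.5*a*(T-t)^2 = 5.1 - 0.5*0.9333*1^2
= 4.6333
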